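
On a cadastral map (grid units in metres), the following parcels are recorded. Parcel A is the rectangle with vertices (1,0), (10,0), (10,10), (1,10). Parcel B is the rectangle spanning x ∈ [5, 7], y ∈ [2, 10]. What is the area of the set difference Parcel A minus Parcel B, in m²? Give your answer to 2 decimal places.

74.00

|Parcel A∩Parcel B|: x∈[5,7], y∈[2,10] → 2·8 = 16.
|Parcel A| = 90.
|Parcel A ∖ Parcel B| = |Parcel A| − |Parcel A∩Parcel B| = 90 − 16 = 74.00.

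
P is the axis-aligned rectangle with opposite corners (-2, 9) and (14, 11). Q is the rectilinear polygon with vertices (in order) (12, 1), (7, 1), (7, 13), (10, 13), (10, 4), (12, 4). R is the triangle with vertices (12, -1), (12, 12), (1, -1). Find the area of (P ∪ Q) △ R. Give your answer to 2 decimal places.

|P ∪ Q| = 68.
|(P ∪ Q) ∩ R| = 29.8042.
|(P ∪ Q) △ R| = 68 + 71.5 − 59.6084 = 79.89.

79.89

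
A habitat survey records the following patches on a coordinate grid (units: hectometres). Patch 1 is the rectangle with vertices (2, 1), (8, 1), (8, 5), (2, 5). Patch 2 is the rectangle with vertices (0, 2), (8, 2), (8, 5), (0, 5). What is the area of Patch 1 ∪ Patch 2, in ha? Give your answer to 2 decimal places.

By inclusion–exclusion:
Individual areas: |Patch 1| = 24, |Patch 2| = 24.
|Patch 1∩Patch 2|: x∈[2,8], y∈[2,5] → 6·3 = 18.
|Patch 1 ∪ Patch 2| = 48 − 18 = 30.00.

30.00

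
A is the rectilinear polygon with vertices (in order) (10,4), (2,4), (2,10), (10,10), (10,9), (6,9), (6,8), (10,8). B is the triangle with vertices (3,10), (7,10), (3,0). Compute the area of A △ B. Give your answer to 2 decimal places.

|A| = 44, |B| = 20, |A∩B| = 16.4.
|A △ B| = |A| + |B| − 2·|A∩B| = 44 + 20 − 32.8 = 31.20.

31.20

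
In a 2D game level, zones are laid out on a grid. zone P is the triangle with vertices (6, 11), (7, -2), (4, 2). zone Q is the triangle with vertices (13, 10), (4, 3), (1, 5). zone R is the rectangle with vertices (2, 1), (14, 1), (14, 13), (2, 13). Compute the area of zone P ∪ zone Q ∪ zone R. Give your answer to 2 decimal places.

147.57

By inclusion–exclusion:
Individual areas: |zone P| = 17.5, |zone Q| = 19.5, |zone R| = 144.
|zone P∩zone Q| = 4.6359.
|zone P∩zone R| = 14.4712.
|zone Q∩zone R| = 18.9583.
|zone P∩zone Q∩zone R| = 4.6359.
|zone P ∪ zone Q ∪ zone R| = 181 − 38.0653 + 4.6359 = 147.57.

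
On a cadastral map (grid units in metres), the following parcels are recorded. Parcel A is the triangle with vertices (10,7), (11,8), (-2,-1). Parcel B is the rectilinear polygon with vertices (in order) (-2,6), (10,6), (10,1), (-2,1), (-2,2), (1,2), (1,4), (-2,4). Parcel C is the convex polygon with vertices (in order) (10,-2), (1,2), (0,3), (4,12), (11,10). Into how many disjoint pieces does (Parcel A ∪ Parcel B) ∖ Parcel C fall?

3

(Parcel A ∪ Parcel B) ∖ Parcel C splits into 3 disjoint pieces (area 0.0049, area 4.2361, area 5.7778).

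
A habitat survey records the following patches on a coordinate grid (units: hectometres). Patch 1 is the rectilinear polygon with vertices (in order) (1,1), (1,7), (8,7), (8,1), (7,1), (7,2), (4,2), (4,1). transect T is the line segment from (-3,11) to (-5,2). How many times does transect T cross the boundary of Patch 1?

0

The segment lies entirely outside Patch 1 and never meets its boundary.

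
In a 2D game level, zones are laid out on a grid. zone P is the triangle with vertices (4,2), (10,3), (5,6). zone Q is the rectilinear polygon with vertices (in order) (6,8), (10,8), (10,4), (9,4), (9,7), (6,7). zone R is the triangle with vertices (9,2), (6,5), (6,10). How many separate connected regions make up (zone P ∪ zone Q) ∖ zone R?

3

(zone P ∪ zone Q) ∖ zone R splits into 3 disjoint pieces (area 8.4143, area 0.8801, area 6.0625).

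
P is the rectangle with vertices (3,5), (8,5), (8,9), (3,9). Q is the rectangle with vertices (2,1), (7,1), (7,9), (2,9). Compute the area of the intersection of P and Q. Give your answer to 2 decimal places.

|P∩Q|: x∈[3,7], y∈[5,9] → 4·4 = 16.

16.00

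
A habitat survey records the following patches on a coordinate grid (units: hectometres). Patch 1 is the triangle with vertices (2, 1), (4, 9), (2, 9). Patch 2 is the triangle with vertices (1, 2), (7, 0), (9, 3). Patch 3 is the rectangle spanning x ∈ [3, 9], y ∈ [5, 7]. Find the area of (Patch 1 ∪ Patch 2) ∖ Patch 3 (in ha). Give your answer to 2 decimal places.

|Patch 1 ∪ Patch 2| = 18.888.
|(Patch 1 ∪ Patch 2) ∩ Patch 3| = 0.5.
|(Patch 1 ∪ Patch 2) ∖ Patch 3| = 18.888 − 0.5 = 18.39.

18.39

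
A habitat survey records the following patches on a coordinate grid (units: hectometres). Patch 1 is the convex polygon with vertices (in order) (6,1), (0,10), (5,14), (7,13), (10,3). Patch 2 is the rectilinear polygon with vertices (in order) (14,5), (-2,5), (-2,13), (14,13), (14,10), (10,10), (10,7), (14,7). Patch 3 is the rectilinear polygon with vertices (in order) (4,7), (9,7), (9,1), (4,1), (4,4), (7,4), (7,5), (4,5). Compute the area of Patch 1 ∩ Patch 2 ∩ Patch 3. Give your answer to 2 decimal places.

The intersection is the polygon with vertices (9,6.333), (9,5), (7,5), (4,5), (4,7), (8.8,7).
By the shoelace formula its area is 9.93.

9.93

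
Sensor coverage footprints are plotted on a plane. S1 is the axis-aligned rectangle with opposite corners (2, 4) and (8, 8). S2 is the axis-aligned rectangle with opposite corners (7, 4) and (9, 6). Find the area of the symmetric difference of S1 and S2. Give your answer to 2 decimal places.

24.00

|S1∩S2|: x∈[7,8], y∈[4,6] → 1·2 = 2.
|S1 △ S2| = |S1| + |S2| − 2·|S1∩S2| = 24 + 4 − 4 = 24.00.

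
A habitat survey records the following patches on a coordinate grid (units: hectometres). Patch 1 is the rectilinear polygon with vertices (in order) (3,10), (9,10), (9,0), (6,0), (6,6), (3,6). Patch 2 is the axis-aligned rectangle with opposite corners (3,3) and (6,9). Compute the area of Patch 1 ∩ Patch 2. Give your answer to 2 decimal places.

9.00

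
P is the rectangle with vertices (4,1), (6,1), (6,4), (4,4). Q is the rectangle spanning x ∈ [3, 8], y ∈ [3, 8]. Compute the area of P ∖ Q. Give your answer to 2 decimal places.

4.00

|P∩Q|: x∈[4,6], y∈[3,4] → 2·1 = 2.
|P| = 6.
|P ∖ Q| = |P| − |P∩Q| = 6 − 2 = 4.00.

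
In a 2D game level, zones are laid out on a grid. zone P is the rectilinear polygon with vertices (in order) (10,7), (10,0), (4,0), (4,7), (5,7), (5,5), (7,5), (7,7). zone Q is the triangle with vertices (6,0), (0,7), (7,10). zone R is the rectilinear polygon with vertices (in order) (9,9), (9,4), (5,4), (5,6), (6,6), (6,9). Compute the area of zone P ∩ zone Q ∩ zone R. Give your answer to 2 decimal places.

1.45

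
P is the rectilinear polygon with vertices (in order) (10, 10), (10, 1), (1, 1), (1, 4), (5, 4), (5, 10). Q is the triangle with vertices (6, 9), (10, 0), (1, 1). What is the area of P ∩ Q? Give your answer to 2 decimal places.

30.61

The intersection is the polygon with vertices (1,1), (2.875,4), (5,4), (5,7.4), (6,9), (9.556,1).
By the shoelace formula its area is 30.61.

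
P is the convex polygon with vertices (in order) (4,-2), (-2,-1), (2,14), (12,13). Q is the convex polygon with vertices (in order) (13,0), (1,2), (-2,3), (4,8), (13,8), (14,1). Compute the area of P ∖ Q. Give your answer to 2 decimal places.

|P| = 126, |P∩Q| = 43.133.
|P ∖ Q| = |P| − |P∩Q| = 126 − 43.133 = 82.87.

82.87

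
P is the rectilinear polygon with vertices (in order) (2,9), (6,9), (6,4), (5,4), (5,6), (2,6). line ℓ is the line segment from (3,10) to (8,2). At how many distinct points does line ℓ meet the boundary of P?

2

The segment meets the boundary at (6,5.2), (3.625,9).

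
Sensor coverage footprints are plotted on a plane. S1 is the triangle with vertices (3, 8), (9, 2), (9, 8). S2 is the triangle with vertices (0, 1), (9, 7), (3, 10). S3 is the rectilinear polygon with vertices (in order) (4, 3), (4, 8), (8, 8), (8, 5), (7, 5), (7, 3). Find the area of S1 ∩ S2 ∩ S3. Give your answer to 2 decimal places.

8.42

The intersection is the polygon with vertices (7,8), (8,7.5), (8,6.333), (6,5), (4,7), (4,8).
By the shoelace formula its area is 8.42.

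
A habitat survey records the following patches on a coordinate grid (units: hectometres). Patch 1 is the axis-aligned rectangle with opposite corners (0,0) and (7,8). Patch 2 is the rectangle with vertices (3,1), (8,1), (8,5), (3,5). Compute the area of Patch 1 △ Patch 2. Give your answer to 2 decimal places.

|Patch 1∩Patch 2|: x∈[3,7], y∈[1,5] → 4·4 = 16.
|Patch 1 △ Patch 2| = |Patch 1| + |Patch 2| − 2·|Patch 1∩Patch 2| = 56 + 20 − 32 = 44.00.

44.00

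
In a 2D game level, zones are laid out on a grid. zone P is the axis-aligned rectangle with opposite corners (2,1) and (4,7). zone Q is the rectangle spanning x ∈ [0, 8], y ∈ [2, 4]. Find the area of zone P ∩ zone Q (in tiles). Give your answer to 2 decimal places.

4.00

|zone P∩zone Q|: x∈[2,4], y∈[2,4] → 2·2 = 4.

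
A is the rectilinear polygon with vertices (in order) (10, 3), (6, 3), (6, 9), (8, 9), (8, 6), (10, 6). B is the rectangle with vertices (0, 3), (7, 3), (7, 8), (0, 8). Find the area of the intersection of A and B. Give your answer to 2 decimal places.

5.00

The intersection is the polygon with vertices (6,3), (6,8), (7,8), (7,3).
By the shoelace formula its area is 5.00.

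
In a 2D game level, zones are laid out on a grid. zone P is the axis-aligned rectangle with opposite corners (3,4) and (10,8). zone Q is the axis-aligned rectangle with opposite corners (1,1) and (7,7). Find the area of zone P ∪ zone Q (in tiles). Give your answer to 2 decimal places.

52.00

By inclusion–exclusion:
Individual areas: |zone P| = 28, |zone Q| = 36.
|zone P∩zone Q|: x∈[3,7], y∈[4,7] → 4·3 = 12.
|zone P ∪ zone Q| = 64 − 12 = 52.00.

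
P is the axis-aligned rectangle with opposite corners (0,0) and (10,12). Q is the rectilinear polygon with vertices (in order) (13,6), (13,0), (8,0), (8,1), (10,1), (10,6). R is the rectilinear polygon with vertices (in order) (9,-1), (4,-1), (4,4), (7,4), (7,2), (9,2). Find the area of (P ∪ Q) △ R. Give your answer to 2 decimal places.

|P ∪ Q| = 138.
|(P ∪ Q) ∩ R| = 16.
|(P ∪ Q) △ R| = 138 + 21 − 32 = 127.00.

127.00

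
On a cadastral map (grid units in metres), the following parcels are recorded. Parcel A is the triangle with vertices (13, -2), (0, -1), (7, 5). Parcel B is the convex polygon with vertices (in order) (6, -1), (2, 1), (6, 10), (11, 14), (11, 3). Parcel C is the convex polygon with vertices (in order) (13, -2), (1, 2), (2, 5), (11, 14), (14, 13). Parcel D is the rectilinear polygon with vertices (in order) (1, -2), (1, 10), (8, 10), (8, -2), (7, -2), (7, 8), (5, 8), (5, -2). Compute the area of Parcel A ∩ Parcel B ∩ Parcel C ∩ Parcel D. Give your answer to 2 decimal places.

7.08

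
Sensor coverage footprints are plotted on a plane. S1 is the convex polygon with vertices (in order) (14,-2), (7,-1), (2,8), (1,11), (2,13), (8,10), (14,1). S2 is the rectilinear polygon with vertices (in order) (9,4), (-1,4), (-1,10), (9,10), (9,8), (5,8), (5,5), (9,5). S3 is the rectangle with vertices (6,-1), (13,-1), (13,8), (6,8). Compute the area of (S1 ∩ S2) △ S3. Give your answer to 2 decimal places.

82.47

|S1 ∩ S2| = 25.4722.
|(S1 ∩ S2) ∩ S3| = 3.
|(S1 ∩ S2) △ S3| = 25.4722 + 63 − 6 = 82.47.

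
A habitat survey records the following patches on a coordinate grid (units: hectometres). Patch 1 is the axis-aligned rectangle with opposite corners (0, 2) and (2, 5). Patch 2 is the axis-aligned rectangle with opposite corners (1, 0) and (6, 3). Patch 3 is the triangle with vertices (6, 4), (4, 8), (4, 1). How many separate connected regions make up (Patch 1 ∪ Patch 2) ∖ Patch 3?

1

(Patch 1 ∪ Patch 2) ∖ Patch 3 is a single connected region.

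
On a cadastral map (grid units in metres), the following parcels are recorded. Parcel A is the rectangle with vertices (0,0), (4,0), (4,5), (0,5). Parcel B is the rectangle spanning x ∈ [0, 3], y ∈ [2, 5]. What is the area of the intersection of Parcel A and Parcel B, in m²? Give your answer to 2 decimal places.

|Parcel A∩Parcel B|: x∈[0,3], y∈[2,5] → 3·3 = 9.

9.00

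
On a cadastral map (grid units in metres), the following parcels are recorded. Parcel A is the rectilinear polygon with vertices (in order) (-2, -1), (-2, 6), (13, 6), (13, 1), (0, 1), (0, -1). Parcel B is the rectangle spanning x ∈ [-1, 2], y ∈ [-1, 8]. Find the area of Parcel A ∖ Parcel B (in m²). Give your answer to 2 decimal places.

|Parcel A| = 79, |Parcel A∩Parcel B| = 17.
|Parcel A ∖ Parcel B| = |Parcel A| − |Parcel A∩Parcel B| = 79 − 17 = 62.00.

62.00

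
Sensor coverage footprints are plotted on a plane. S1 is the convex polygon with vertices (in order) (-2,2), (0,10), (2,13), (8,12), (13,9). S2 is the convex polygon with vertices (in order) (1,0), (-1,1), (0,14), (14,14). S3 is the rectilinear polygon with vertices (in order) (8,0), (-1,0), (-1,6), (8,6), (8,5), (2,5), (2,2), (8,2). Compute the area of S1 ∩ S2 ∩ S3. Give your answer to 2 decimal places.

11.12

The intersection is the polygon with vertices (4.429,5), (2,5), (2,3.867), (-0.883,2.521), (-0.615,6), (6.571,6).
By the shoelace formula its area is 11.12.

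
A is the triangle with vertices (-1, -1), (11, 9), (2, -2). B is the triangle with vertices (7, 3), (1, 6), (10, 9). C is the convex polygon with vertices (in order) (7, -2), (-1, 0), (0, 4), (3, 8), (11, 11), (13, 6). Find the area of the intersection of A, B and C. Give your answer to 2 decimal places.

The intersection is the polygon with vertices (8.429,5.857), (6.355,3.323), (5,4), (9.286,7.571).
By the shoelace formula its area is 4.56.

4.56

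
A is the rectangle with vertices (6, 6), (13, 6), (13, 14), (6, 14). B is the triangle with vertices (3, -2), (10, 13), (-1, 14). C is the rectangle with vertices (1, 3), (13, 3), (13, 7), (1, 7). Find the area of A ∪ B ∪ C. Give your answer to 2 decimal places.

146.73

By inclusion–exclusion:
Individual areas: |A| = 56, |B| = 86, |C| = 48.
|A∩B| = 17.2939.
|A∩C|: x∈[6,13], y∈[6,7] → 7·1 = 7.
|B∩C| = 19.9417.
|A∩B∩C| = 0.9667.
|A ∪ B ∪ C| = 190 − 44.2356 + 0.9667 = 146.73.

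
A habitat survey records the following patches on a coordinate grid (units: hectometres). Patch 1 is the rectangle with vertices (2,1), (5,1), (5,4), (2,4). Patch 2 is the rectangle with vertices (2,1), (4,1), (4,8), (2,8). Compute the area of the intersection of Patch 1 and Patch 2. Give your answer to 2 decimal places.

6.00

|Patch 1∩Patch 2|: x∈[2,4], y∈[1,4] → 2·3 = 6.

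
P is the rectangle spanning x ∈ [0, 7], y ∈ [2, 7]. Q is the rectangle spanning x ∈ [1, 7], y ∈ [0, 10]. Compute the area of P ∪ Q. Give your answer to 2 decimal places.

65.00

By inclusion–exclusion:
Individual areas: |P| = 35, |Q| = 60.
|P∩Q|: x∈[1,7], y∈[2,7] → 6·5 = 30.
|P ∪ Q| = 95 − 30 = 65.00.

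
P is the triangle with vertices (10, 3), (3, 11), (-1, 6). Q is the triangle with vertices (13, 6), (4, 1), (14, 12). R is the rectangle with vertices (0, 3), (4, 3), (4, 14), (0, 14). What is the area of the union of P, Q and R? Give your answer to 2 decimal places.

By inclusion–exclusion:
Individual areas: |P| = 33.5, |Q| = 24.5, |R| = 44.
|P∩Q| = 2.4403.
|P∩R| = 17.0763.
|Q∩R| = 0.
|P∩Q∩R| = 0.
|P ∪ Q ∪ R| = 102 − 19.5166 + 0 = 82.48.

82.48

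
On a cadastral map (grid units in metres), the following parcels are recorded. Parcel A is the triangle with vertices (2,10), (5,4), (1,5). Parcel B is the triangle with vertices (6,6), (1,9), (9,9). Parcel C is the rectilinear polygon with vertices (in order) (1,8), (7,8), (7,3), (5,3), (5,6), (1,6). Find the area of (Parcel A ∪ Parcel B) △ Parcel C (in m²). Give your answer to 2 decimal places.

21.74

|Parcel A ∪ Parcel B| = 21.7071.
|(Parcel A ∪ Parcel B) ∩ Parcel C| = 8.9857.
|(Parcel A ∪ Parcel B) △ Parcel C| = 21.7071 + 18 − 17.9714 = 21.74.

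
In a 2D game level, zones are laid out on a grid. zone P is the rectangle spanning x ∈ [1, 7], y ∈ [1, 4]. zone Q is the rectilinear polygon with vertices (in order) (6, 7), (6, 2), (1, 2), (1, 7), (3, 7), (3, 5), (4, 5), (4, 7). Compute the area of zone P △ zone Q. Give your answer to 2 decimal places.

|zone P| = 18, |zone Q| = 23, |zone P∩zone Q| = 10.
|zone P △ zone Q| = |zone P| + |zone Q| − 2·|zone P∩zone Q| = 18 + 23 − 20 = 21.00.

21.00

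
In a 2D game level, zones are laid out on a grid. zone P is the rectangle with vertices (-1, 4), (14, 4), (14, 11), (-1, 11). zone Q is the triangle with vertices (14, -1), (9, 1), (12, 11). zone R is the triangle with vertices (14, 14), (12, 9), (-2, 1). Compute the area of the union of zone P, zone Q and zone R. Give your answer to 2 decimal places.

127.64

By inclusion–exclusion:
Individual areas: |zone P| = 105, |zone Q| = 28, |zone R| = 27.
|zone P∩zone Q| = 11.4333.
|zone P∩zone R| = 20.925.
|zone Q∩zone R| = 0.9594.
|zone P∩zone Q∩zone R| = 0.9594.
|zone P ∪ zone Q ∪ zone R| = 160 − 33.3178 + 0.9594 = 127.64.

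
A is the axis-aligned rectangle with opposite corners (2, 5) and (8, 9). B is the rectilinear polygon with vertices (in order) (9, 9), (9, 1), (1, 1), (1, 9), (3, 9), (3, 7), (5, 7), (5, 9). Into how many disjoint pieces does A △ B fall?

2

A △ B splits into 2 disjoint pieces (area 40, area 4).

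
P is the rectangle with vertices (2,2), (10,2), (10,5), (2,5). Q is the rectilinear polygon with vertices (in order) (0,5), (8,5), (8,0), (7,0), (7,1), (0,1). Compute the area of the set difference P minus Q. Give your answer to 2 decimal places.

6.00

|P| = 24, |P∩Q| = 18.
|P ∖ Q| = |P| − |P∩Q| = 24 − 18 = 6.00.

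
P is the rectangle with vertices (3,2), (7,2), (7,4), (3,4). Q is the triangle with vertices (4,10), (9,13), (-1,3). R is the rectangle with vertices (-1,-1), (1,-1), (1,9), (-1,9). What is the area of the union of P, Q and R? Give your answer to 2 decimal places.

37.20

By inclusion–exclusion:
Individual areas: |P| = 8, |Q| = 10, |R| = 20.
|P∩Q| = 0.
|P∩R| = 0 (no overlap).
|Q∩R| = 0.8.
|P∩Q∩R| = 0.
|P ∪ Q ∪ R| = 38 − 0.8 + 0 = 37.20.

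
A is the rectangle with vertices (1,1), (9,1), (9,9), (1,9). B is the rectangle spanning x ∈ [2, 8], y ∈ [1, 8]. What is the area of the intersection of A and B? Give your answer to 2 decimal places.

42.00

|A∩B|: x∈[2,8], y∈[1,8] → 6·7 = 42.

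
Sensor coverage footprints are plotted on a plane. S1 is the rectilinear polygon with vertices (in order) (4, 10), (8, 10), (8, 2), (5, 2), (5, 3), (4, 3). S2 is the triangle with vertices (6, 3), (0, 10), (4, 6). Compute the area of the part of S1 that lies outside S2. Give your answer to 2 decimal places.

|S1| = 31, |S1∩S2| = 0.6667.
|S1 ∖ S2| = |S1| − |S1∩S2| = 31 − 0.6667 = 30.33.

30.33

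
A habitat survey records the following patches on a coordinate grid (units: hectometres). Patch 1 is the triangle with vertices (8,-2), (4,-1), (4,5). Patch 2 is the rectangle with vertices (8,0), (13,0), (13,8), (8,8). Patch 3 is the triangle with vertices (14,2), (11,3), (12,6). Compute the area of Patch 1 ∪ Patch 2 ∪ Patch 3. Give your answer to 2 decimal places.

52.83

By inclusion–exclusion:
Individual areas: |Patch 1| = 12, |Patch 2| = 40, |Patch 3| = 5.
|Patch 1∩Patch 2| = 0.
|Patch 1∩Patch 3| = 0.
|Patch 2∩Patch 3| = 4.1667.
|Patch 1∩Patch 2∩Patch 3| = 0.
|Patch 1 ∪ Patch 2 ∪ Patch 3| = 57 − 4.1667 + 0 = 52.83.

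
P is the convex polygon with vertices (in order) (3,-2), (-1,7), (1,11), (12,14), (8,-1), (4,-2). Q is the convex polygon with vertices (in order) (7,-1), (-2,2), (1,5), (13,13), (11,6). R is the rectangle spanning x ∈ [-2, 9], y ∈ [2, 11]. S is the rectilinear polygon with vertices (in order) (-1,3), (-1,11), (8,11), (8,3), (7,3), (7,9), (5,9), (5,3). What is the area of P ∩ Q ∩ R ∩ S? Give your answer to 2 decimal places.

20.57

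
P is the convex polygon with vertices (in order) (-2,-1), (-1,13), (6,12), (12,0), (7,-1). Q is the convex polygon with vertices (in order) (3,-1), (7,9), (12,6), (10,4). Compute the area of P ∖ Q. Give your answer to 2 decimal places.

|P| = 141, |P∩Q| = 26.1429.
|P ∖ Q| = |P| − |P∩Q| = 141 − 26.1429 = 114.86.

114.86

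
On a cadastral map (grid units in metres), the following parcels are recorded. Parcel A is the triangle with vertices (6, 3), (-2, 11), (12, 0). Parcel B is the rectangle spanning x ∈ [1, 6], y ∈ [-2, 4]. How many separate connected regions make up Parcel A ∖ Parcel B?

1

Parcel A ∖ Parcel B is a single connected region.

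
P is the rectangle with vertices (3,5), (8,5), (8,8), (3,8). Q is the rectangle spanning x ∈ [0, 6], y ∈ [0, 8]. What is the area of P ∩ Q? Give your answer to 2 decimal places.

9.00

|P∩Q|: x∈[3,6], y∈[5,8] → 3·3 = 9.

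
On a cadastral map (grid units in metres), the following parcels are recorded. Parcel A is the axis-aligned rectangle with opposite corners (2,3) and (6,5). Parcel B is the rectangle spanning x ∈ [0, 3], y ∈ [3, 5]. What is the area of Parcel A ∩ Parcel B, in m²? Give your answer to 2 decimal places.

2.00

|Parcel A∩Parcel B|: x∈[2,3], y∈[3,5] → 1·2 = 2.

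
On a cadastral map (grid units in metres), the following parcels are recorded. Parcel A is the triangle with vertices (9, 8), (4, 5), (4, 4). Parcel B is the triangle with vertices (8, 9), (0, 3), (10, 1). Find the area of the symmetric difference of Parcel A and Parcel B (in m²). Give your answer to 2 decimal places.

35.58

|Parcel A| = 2.5, |Parcel B| = 38, |Parcel A∩Parcel B| = 2.4592.
|Parcel A △ Parcel B| = |Parcel A| + |Parcel B| − 2·|Parcel A∩Parcel B| = 2.5 + 38 − 4.9185 = 35.58.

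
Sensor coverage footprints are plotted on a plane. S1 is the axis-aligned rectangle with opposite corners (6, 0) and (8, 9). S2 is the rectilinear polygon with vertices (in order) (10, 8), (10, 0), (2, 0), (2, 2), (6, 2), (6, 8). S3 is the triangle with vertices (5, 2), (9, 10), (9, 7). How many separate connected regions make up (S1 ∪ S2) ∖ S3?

(S1 ∪ S2) ∖ S3 splits into 2 disjoint pieces (area 6, area 31.375).

2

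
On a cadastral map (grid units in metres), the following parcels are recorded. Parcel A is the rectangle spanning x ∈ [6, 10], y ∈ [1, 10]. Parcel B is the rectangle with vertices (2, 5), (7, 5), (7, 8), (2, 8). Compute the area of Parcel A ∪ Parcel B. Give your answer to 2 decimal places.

By inclusion–exclusion:
Individual areas: |Parcel A| = 36, |Parcel B| = 15.
|Parcel A∩Parcel B|: x∈[6,7], y∈[5,8] → 1·3 = 3.
|Parcel A ∪ Parcel B| = 51 − 3 = 48.00.

48.00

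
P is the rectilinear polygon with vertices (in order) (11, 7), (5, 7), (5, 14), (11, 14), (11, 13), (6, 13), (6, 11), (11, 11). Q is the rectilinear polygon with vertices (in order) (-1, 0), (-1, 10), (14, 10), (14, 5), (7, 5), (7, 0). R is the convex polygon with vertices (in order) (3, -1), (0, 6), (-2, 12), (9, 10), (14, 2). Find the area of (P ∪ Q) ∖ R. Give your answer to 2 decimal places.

|P ∪ Q| = 129.
|(P ∪ Q) ∩ R| = 84.0376.
|(P ∪ Q) ∖ R| = 129 − 84.0376 = 44.96.

44.96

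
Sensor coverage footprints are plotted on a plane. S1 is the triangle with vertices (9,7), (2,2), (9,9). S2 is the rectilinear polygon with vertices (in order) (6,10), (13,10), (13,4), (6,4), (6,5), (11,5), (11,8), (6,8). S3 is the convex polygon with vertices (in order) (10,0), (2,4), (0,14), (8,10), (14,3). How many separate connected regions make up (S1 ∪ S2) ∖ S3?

(S1 ∪ S2) ∖ S3 splits into 2 disjoint pieces (area 0.3137, area 13.619).

2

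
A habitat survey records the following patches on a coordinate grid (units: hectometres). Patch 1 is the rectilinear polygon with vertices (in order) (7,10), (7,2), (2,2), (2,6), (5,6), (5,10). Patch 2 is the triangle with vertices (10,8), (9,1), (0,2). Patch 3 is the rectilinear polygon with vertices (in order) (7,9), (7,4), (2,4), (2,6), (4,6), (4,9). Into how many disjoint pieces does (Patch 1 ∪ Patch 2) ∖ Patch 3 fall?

(Patch 1 ∪ Patch 2) ∖ Patch 3 splits into 2 disjoint pieces (area 28.5, area 2).

2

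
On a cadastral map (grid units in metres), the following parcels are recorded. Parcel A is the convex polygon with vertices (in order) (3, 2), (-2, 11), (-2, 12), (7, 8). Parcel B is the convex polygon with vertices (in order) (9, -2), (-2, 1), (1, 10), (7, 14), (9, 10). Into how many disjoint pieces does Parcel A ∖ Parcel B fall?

Parcel A ∖ Parcel B is a single connected region.

1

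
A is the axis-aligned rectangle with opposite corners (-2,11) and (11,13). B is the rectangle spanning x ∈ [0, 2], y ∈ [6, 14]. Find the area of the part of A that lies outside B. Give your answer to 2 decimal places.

|A∩B|: x∈[0,2], y∈[11,13] → 2·2 = 4.
|A| = 26.
|A ∖ B| = |A| − |A∩B| = 26 − 4 = 22.00.

22.00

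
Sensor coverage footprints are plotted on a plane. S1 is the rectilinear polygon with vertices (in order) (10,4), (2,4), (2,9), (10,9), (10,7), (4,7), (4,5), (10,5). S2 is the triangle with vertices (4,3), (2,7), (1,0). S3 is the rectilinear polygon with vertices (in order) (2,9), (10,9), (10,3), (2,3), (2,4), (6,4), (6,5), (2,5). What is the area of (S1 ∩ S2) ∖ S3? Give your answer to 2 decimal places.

|S1 ∩ S2| = 2.25.
|(S1 ∩ S2) ∩ S3| = 1.
|(S1 ∩ S2) ∖ S3| = 2.25 − 1 = 1.25.

1.25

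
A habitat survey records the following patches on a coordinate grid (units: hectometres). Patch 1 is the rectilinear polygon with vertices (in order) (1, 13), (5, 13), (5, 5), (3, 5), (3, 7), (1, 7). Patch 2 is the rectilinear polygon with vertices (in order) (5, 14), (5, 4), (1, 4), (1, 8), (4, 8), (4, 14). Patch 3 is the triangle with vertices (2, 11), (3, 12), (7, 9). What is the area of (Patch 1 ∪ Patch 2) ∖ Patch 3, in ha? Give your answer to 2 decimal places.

|Patch 1 ∪ Patch 2| = 37.
|(Patch 1 ∪ Patch 2) ∩ Patch 3| = 2.8.
|(Patch 1 ∪ Patch 2) ∖ Patch 3| = 37 − 2.8 = 34.20.

34.20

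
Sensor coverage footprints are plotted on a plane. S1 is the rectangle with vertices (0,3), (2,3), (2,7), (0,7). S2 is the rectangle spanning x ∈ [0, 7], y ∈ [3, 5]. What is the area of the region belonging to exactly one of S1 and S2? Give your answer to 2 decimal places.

|S1∩S2|: x∈[0,2], y∈[3,5] → 2·2 = 4.
|S1 △ S2| = |S1| + |S2| − 2·|S1∩S2| = 8 + 14 − 8 = 14.00.

14.00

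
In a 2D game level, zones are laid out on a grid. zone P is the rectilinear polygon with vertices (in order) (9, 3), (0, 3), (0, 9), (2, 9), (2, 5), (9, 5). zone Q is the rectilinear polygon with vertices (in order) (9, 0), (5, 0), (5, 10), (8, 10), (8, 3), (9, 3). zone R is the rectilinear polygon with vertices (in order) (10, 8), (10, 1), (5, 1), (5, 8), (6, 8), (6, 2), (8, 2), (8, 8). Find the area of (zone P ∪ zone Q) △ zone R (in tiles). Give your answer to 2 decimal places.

|zone P ∪ zone Q| = 53.
|(zone P ∪ zone Q) ∩ zone R| = 13.
|(zone P ∪ zone Q) △ zone R| = 53 + 23 − 26 = 50.00.

50.00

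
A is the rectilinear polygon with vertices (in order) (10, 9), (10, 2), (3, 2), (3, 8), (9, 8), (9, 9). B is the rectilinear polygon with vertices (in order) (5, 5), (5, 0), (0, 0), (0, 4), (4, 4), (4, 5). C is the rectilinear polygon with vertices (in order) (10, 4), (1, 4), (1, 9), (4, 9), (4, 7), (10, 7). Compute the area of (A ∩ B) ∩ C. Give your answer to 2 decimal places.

|A ∩ B| = 5.
|(A ∩ B) ∩ C| = 1.00.

1.00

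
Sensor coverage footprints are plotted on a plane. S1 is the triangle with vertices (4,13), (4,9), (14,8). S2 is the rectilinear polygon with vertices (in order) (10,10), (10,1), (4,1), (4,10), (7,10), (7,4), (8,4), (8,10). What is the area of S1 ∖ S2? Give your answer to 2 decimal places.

13.55

|S1| = 20, |S1∩S2| = 6.45.
|S1 ∖ S2| = |S1| − |S1∩S2| = 20 − 6.45 = 13.55.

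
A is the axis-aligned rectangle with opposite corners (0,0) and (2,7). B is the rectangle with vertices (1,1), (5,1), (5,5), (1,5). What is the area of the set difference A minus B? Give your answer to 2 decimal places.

10.00

|A∩B|: x∈[1,2], y∈[1,5] → 1·4 = 4.
|A| = 14.
|A ∖ B| = |A| − |A∩B| = 14 − 4 = 10.00.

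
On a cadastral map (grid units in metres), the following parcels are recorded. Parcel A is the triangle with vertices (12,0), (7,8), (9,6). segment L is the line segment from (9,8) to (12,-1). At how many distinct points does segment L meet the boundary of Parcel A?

The segment meets the boundary at (11.286,1.143), (11,2).

2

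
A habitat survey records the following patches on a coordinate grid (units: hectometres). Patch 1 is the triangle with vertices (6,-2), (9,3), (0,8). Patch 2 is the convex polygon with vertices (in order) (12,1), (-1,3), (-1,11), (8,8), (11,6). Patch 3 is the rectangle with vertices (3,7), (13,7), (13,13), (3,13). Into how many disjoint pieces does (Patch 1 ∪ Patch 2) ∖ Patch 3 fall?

1

(Patch 1 ∪ Patch 2) ∖ Patch 3 is a single connected region.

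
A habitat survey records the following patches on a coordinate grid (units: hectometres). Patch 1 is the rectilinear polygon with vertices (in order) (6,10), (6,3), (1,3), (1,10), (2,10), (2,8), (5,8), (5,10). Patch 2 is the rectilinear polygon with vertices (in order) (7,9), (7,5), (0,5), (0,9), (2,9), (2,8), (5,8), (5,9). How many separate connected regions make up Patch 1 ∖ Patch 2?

Patch 1 ∖ Patch 2 splits into 3 disjoint pieces (area 1, area 10, area 1).

3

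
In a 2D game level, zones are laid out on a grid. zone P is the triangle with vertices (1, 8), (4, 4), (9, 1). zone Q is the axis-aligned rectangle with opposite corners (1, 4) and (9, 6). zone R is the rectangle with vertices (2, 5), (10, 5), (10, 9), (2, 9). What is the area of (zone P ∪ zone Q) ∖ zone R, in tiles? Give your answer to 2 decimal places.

11.59

|zone P ∪ zone Q| = 19.1429.
|(zone P ∪ zone Q) ∩ zone R| = 7.5565.
|(zone P ∪ zone Q) ∖ zone R| = 19.1429 − 7.5565 = 11.59.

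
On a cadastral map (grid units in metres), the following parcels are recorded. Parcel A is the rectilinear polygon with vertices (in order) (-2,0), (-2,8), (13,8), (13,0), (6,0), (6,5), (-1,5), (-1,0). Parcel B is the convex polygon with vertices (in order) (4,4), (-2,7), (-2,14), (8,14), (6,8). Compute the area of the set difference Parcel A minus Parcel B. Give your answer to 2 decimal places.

|Parcel A| = 85, |Parcel A∩Parcel B| = 17.75.
|Parcel A ∖ Parcel B| = |Parcel A| − |Parcel A∩Parcel B| = 85 − 17.75 = 67.25.

67.25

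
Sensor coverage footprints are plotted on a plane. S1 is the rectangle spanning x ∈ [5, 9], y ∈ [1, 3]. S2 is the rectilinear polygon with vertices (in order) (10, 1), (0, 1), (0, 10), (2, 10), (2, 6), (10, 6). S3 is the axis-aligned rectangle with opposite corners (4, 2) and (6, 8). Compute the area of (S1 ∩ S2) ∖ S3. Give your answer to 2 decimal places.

7.00

|S1 ∩ S2| = 8.
|(S1 ∩ S2) ∩ S3| = 1.
|(S1 ∩ S2) ∖ S3| = 8 − 1 = 7.00.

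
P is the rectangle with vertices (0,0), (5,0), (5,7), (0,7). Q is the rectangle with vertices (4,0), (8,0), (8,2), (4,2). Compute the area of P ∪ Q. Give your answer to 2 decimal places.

41.00

By inclusion–exclusion:
Individual areas: |P| = 35, |Q| = 8.
|P∩Q|: x∈[4,5], y∈[0,2] → 1·2 = 2.
|P ∪ Q| = 43 − 2 = 41.00.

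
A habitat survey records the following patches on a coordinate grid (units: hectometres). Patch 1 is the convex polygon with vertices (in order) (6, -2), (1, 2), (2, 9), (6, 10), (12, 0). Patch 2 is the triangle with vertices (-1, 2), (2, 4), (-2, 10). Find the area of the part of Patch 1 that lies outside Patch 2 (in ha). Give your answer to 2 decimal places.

|Patch 1| = 79.5, |Patch 1∩Patch 2| = 0.5031.
|Patch 1 ∖ Patch 2| = |Patch 1| − |Patch 1∩Patch 2| = 79.5 − 0.5031 = 79.00.

79.00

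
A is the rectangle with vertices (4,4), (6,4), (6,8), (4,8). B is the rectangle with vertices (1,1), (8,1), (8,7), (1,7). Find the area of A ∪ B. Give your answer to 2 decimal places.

44.00

By inclusion–exclusion:
Individual areas: |A| = 8, |B| = 42.
|A∩B|: x∈[4,6], y∈[4,7] → 2·3 = 6.
|A ∪ B| = 50 − 6 = 44.00.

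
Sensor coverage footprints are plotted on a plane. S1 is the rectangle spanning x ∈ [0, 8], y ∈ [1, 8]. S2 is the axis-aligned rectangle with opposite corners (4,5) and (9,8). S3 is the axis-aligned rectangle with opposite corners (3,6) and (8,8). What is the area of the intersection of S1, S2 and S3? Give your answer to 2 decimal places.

The intersection is the polygon with vertices (4,8), (8,8), (8,6), (4,6).
By the shoelace formula its area is 8.00.

8.00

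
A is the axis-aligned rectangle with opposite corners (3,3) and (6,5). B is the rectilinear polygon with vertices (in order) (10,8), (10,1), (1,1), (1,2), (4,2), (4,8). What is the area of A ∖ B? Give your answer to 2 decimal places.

2.00

|A| = 6, |A∩B| = 4.
|A ∖ B| = |A| − |A∩B| = 6 − 4 = 2.00.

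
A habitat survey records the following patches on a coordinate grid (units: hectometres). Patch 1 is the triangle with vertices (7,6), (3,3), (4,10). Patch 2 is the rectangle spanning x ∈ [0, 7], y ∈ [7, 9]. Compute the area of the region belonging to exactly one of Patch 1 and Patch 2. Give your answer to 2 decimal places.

19.36

|Patch 1| = 12.5, |Patch 2| = 14, |Patch 1∩Patch 2| = 3.5714.
|Patch 1 △ Patch 2| = |Patch 1| + |Patch 2| − 2·|Patch 1∩Patch 2| = 12.5 + 14 − 7.1429 = 19.36.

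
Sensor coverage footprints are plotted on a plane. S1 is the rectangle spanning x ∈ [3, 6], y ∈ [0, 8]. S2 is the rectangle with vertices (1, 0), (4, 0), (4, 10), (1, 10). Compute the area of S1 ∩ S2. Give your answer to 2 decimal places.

|S1∩S2|: x∈[3,4], y∈[0,8] → 1·8 = 8.

8.00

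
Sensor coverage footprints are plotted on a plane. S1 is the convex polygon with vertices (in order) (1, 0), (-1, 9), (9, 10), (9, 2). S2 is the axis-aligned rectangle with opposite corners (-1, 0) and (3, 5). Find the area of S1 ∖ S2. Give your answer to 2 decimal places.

|S1| = 78, |S1∩S2| = 12.2778.
|S1 ∖ S2| = |S1| − |S1∩S2| = 78 − 12.2778 = 65.72.

65.72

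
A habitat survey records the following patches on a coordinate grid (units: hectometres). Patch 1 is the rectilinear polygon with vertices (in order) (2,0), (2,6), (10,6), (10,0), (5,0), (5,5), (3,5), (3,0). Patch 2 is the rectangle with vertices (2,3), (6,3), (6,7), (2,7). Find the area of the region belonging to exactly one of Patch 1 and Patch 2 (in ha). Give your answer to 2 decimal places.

38.00

|Patch 1| = 38, |Patch 2| = 16, |Patch 1∩Patch 2| = 8.
|Patch 1 △ Patch 2| = |Patch 1| + |Patch 2| − 2·|Patch 1∩Patch 2| = 38 + 16 − 16 = 38.00.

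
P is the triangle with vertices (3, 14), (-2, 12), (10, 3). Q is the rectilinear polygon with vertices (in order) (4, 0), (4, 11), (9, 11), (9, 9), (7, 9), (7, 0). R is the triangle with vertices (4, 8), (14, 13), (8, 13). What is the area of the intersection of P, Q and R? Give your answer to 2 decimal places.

The intersection is the polygon with vertices (6.138,9.069), (4,8), (5.57,9.962).
By the shoelace formula its area is 1.26.

1.26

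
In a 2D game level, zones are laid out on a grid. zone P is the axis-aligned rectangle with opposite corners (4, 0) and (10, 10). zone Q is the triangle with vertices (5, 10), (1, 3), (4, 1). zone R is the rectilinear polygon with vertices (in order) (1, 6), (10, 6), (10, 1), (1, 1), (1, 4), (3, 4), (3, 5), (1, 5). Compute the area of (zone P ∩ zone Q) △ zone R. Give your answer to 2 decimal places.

|zone P ∩ zone Q| = 3.625.
|(zone P ∩ zone Q) ∩ zone R| = 1.3889.
|(zone P ∩ zone Q) △ zone R| = 3.625 + 43 − 2.7778 = 43.85.

43.85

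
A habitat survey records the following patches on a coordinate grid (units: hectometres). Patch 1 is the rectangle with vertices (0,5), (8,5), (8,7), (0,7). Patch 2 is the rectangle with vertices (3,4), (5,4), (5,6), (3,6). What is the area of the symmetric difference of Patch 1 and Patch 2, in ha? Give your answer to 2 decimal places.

|Patch 1∩Patch 2|: x∈[3,5], y∈[5,6] → 2·1 = 2.
|Patch 1 △ Patch 2| = |Patch 1| + |Patch 2| − 2·|Patch 1∩Patch 2| = 16 + 4 − 4 = 16.00.

16.00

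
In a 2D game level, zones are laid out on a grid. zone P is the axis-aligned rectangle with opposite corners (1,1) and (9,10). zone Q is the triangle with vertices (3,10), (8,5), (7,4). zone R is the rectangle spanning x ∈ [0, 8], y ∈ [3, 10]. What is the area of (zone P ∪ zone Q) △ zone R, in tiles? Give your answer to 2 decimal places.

30.00

|zone P ∪ zone Q| = 72.
|(zone P ∪ zone Q) ∩ zone R| = 49.
|(zone P ∪ zone Q) △ zone R| = 72 + 56 − 98 = 30.00.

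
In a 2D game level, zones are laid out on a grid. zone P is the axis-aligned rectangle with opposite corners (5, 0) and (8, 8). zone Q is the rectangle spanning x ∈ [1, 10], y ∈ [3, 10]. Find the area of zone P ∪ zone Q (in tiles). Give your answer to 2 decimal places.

72.00

By inclusion–exclusion:
Individual areas: |zone P| = 24, |zone Q| = 63.
|zone P∩zone Q|: x∈[5,8], y∈[3,8] → 3·5 = 15.
|zone P ∪ zone Q| = 87 − 15 = 72.00.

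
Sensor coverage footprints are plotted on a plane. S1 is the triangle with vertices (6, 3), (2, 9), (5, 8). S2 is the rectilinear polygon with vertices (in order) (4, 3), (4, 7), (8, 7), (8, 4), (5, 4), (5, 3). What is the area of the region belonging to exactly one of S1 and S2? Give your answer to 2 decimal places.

13.67

|S1| = 7, |S2| = 13, |S1∩S2| = 3.1667.
|S1 △ S2| = |S1| + |S2| − 2·|S1∩S2| = 7 + 13 − 6.3333 = 13.67.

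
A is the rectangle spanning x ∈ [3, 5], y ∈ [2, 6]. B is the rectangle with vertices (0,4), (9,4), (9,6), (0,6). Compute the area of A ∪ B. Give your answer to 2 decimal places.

22.00

By inclusion–exclusion:
Individual areas: |A| = 8, |B| = 18.
|A∩B|: x∈[3,5], y∈[4,6] → 2·2 = 4.
|A ∪ B| = 26 − 4 = 22.00.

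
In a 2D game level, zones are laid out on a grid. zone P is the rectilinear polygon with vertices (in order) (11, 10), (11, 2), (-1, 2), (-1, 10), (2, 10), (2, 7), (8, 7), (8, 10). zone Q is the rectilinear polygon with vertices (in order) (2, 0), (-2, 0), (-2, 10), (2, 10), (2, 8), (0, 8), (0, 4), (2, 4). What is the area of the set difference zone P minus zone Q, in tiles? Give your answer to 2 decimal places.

|zone P| = 78, |zone P∩zone Q| = 16.
|zone P ∖ zone Q| = |zone P| − |zone P∩zone Q| = 78 − 16 = 62.00.

62.00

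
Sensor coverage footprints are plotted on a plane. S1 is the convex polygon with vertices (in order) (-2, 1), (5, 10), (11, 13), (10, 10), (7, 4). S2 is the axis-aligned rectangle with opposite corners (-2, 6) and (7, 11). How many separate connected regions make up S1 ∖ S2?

1

S1 ∖ S2 is a single connected region.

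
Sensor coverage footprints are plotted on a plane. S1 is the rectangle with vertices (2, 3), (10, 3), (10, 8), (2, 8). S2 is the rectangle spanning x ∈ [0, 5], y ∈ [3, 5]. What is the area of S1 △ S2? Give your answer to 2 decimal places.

|S1∩S2|: x∈[2,5], y∈[3,5] → 3·2 = 6.
|S1 △ S2| = |S1| + |S2| − 2·|S1∩S2| = 40 + 10 − 12 = 38.00.

38.00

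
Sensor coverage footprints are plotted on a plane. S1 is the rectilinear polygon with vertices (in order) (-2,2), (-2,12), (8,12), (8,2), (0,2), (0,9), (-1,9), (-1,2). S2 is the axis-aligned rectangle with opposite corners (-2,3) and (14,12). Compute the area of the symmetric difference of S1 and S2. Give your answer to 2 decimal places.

69.00

|S1| = 93, |S2| = 144, |S1∩S2| = 84.
|S1 △ S2| = |S1| + |S2| − 2·|S1∩S2| = 93 + 144 − 168 = 69.00.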